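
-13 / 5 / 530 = -13 / 2650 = -0.00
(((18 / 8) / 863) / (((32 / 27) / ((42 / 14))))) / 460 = 729 / 50813440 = 0.00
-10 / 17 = -0.59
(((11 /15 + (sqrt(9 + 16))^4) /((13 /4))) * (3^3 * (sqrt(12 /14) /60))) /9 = 722 * sqrt(42) /525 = 8.91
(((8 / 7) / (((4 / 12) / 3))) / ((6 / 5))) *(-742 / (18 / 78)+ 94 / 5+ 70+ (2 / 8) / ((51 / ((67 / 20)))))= -12756189 / 476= -26798.72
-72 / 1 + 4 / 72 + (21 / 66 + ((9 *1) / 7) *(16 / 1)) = -35381 / 693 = -51.05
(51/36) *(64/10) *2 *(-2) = -544/15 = -36.27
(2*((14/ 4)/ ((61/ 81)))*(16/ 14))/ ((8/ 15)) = 1215/ 61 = 19.92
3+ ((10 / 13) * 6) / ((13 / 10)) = 1107 / 169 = 6.55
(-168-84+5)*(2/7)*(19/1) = -9386/7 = -1340.86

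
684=684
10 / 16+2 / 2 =13 / 8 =1.62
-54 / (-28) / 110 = 27 / 1540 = 0.02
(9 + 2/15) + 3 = 182/15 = 12.13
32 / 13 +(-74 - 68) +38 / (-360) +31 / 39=-324907 / 2340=-138.85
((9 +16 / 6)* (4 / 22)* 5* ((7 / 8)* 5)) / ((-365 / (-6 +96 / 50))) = 833 / 1606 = 0.52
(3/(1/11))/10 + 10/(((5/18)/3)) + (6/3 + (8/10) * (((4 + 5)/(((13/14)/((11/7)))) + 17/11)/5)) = 829287/7150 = 115.98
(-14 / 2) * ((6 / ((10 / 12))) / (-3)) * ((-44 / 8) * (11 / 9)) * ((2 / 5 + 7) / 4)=-31339 / 150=-208.93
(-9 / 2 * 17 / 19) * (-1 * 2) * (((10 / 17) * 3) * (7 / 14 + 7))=2025 / 19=106.58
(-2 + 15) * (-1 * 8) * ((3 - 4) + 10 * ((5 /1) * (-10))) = 52104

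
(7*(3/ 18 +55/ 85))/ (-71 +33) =-581/ 3876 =-0.15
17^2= 289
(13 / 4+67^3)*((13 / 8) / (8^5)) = 15639845 / 1048576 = 14.92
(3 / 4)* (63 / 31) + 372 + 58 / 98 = 2273129 / 6076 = 374.12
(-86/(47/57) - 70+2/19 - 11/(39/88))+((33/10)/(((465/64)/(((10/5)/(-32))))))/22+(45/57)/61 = -327645259072/1646446425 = -199.00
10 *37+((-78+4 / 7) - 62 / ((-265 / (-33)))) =528398 / 1855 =284.85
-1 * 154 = -154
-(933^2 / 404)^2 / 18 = -84194566569 / 326432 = -257923.75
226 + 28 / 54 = 6116 / 27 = 226.52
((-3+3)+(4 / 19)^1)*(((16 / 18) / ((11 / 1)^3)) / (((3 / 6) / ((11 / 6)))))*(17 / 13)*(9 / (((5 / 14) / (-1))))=-7616 / 448305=-0.02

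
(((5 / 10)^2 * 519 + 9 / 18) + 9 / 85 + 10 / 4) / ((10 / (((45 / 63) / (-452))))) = -6453 / 307360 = -0.02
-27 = -27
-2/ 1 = -2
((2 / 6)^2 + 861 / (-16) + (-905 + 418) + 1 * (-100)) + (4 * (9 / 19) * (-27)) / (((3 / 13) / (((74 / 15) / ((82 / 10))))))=-86832343 / 112176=-774.07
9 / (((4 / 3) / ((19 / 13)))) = 513 / 52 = 9.87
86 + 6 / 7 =608 / 7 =86.86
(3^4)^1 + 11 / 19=81.58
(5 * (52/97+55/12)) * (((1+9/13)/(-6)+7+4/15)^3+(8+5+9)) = 98937688171/10655450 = 9285.17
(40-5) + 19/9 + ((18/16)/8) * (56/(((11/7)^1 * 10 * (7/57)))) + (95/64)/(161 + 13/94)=99851459/2423520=41.20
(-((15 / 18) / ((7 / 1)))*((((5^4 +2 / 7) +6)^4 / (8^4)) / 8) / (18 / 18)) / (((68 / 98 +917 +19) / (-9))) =5719884579130815 / 1031734165504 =5543.95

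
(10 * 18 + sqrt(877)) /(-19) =-180 /19 - sqrt(877) /19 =-11.03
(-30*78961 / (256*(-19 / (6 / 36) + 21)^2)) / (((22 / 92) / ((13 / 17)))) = -118046695 / 34503744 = -3.42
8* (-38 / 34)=-152 / 17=-8.94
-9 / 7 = -1.29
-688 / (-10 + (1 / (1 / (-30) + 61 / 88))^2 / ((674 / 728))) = 6765210296 / 73937945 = 91.50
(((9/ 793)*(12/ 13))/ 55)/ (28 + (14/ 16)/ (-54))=46656/ 6854402555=0.00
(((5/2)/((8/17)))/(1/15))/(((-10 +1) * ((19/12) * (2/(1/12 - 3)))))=14875/1824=8.16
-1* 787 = -787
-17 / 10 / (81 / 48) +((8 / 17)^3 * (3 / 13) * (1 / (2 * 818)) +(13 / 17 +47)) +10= 200156187994 / 3526526835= 56.76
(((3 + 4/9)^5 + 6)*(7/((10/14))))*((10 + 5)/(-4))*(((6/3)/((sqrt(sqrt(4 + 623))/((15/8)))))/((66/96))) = -7100944025*627^(3/4)/45251217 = -19662.40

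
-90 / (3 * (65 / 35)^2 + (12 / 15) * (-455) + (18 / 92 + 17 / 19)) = 3854340 / 15098849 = 0.26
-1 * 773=-773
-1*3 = -3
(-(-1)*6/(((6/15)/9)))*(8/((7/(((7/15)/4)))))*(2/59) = 36/59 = 0.61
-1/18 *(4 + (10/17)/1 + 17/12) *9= -1225/408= -3.00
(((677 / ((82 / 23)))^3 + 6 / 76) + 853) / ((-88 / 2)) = -71739314122037 / 460943648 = -155635.76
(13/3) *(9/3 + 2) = 65/3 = 21.67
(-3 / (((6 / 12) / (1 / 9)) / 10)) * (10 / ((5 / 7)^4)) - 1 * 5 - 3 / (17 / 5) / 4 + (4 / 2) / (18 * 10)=-3998137 / 15300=-261.32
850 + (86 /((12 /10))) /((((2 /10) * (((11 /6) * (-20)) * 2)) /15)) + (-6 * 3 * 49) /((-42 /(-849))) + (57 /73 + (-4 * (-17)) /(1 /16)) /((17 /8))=-903146229 /54604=-16539.93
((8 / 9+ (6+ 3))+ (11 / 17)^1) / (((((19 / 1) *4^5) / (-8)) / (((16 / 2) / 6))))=-0.01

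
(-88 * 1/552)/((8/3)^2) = -0.02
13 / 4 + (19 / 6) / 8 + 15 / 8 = 265 / 48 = 5.52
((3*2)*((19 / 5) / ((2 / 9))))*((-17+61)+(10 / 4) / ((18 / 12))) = 23427 / 5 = 4685.40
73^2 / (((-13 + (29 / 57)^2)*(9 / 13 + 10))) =-39.12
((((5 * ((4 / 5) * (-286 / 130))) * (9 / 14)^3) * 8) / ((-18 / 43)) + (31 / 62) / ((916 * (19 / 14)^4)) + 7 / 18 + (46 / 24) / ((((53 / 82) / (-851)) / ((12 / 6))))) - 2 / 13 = -3175175379212546237 / 634754425629870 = -5002.21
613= 613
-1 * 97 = -97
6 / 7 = 0.86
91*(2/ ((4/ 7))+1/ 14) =325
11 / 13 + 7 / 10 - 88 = -11239 / 130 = -86.45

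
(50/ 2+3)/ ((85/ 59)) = 1652/ 85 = 19.44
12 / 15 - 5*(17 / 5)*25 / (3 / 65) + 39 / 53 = -7319404 / 795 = -9206.80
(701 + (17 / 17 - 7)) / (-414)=-695 / 414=-1.68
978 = 978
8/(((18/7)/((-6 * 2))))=-112/3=-37.33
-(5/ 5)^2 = -1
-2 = -2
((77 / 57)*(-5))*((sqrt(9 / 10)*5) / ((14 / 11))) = -605*sqrt(10) / 76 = -25.17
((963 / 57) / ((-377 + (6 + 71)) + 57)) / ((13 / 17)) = -1819 / 20007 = -0.09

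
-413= -413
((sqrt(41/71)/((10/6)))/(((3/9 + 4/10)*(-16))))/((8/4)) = -9*sqrt(2911)/24992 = -0.02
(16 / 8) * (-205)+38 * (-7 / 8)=-1773 / 4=-443.25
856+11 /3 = 2579 /3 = 859.67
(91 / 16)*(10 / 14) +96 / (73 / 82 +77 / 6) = 37331 / 3376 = 11.06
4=4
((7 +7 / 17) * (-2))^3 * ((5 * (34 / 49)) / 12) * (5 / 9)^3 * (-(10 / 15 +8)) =3640000 / 2601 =1399.46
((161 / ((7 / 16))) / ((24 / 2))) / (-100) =-23 / 75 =-0.31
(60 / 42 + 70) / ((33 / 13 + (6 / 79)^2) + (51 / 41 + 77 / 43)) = 71518739500 / 5585872411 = 12.80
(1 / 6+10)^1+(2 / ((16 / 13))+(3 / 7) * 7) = 355 / 24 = 14.79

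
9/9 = 1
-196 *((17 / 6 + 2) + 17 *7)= -72814 / 3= -24271.33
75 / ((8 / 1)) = 75 / 8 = 9.38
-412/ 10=-206/ 5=-41.20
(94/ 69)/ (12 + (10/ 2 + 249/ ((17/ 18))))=0.00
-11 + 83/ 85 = -852/ 85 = -10.02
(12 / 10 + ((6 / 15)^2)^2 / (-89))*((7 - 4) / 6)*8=266936 / 55625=4.80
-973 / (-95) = 973 / 95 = 10.24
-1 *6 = -6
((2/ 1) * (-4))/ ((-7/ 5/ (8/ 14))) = 160/ 49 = 3.27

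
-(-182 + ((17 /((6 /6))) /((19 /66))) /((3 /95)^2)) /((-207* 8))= 22138 /621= 35.65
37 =37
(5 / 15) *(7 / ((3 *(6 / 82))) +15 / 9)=302 / 27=11.19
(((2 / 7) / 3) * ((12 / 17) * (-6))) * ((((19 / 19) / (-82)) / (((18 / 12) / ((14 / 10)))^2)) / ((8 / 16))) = 448 / 52275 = 0.01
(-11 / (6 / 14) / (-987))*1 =11 / 423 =0.03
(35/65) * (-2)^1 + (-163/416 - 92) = -2991/32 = -93.47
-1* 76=-76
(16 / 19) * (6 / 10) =48 / 95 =0.51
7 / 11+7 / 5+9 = 607 / 55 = 11.04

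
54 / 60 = 9 / 10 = 0.90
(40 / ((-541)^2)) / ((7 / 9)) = 360 / 2048767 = 0.00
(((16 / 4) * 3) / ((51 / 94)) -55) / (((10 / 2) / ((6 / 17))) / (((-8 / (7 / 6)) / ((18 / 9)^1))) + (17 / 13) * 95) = -1046448 / 3822025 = -0.27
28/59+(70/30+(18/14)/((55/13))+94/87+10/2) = 6055267/658735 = 9.19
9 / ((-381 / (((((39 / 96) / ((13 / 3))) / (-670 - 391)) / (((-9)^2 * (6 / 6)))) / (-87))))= -0.00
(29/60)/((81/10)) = 29/486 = 0.06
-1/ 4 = -0.25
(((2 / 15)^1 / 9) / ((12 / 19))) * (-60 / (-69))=38 / 1863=0.02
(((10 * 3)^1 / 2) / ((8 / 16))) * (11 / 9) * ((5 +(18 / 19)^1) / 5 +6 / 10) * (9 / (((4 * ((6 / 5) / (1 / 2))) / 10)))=23375 / 38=615.13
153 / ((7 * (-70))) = -153 / 490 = -0.31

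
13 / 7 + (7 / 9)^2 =1396 / 567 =2.46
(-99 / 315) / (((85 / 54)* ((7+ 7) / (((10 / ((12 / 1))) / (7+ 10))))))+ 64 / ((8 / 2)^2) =566341 / 141610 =4.00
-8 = -8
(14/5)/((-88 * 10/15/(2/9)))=-7/660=-0.01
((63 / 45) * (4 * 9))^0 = 1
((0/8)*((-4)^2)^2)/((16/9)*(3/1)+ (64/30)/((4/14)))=0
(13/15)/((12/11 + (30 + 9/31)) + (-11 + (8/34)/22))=75361/1773180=0.04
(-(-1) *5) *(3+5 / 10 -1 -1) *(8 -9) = -15 / 2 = -7.50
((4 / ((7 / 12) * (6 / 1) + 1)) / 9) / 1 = 8 / 81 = 0.10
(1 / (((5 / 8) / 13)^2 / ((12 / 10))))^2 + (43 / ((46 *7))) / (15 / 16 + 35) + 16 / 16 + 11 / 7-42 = 269495.99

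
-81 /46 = -1.76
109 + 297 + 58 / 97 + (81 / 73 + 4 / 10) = 14449047 / 35405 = 408.11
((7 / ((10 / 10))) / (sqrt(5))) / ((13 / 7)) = 49*sqrt(5) / 65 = 1.69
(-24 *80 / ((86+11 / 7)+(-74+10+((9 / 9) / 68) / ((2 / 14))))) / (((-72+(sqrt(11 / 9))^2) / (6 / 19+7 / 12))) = 20073600 / 19484101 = 1.03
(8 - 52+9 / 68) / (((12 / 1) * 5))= -2983 / 4080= -0.73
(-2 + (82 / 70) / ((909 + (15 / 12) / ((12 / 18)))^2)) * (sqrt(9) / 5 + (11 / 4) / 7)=-258333112817 / 130095904050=-1.99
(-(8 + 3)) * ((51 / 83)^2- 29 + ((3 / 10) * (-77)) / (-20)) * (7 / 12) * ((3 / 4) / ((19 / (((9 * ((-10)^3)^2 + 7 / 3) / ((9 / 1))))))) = 4141001528276921 / 595209600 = 6957215.62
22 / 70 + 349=12226 / 35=349.31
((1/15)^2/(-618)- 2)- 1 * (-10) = 1112399/139050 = 8.00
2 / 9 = 0.22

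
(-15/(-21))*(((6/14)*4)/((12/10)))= 50/49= 1.02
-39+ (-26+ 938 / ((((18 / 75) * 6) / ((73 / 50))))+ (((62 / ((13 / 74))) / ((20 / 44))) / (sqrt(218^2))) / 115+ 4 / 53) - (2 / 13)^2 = 17908009889911 / 20209679100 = 886.11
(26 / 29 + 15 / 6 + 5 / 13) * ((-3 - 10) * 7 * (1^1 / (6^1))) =-19957 / 348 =-57.35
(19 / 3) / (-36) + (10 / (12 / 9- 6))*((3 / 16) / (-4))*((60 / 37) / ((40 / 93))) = 181513 / 895104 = 0.20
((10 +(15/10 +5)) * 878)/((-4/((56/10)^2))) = -2839452/25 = -113578.08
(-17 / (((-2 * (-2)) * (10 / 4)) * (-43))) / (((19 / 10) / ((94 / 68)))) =47 / 1634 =0.03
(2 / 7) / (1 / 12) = 24 / 7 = 3.43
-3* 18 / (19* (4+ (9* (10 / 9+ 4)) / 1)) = -27 / 475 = -0.06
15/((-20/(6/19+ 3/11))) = -369/836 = -0.44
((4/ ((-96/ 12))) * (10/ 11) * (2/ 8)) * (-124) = 155/ 11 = 14.09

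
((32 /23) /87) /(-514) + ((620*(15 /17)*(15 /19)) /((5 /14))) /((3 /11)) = 736518870232 /166105011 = 4434.06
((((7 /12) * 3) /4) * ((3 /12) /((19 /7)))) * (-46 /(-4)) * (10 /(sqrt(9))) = 1.54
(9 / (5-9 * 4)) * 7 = -63 / 31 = -2.03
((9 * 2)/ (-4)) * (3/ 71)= -27/ 142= -0.19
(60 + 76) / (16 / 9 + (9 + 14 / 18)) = 153 / 13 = 11.77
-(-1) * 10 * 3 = 30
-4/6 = -2/3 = -0.67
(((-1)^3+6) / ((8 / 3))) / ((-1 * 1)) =-15 / 8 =-1.88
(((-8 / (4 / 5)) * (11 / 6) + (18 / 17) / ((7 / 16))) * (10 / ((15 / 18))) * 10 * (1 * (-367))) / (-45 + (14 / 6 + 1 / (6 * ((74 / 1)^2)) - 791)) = -48071832640 / 57184617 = -840.64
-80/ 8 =-10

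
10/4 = 5/2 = 2.50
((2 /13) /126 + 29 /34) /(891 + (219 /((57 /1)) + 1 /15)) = 2259575 /2367364818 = 0.00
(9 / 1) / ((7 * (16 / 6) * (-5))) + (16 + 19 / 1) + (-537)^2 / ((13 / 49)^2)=193866362957 / 47320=4096922.29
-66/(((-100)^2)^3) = -33/500000000000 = -0.00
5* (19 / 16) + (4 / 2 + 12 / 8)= 151 / 16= 9.44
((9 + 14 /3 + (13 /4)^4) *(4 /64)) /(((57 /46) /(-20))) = -11060585 /87552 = -126.33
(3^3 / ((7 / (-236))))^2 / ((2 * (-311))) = -20301192 / 15239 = -1332.19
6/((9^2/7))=14/27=0.52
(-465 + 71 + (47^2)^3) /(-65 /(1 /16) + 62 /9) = -97012934415 /9298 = -10433742.14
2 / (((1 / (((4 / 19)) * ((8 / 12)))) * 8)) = 0.04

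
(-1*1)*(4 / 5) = -4 / 5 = -0.80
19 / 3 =6.33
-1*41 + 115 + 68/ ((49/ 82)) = 9202/ 49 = 187.80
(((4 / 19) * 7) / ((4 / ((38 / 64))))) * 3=21 / 32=0.66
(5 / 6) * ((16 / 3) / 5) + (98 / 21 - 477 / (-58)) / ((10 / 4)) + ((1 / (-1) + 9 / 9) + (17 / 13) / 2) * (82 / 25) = 694702 / 84825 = 8.19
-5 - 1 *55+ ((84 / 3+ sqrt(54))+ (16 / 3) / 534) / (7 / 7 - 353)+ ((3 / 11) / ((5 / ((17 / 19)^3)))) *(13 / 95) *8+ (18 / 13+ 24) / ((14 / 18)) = -572601755446907 / 20898301624200 - 3 *sqrt(6) / 352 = -27.42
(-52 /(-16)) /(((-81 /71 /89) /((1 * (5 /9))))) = -410735 /2916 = -140.86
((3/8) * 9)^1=27/8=3.38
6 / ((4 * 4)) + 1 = 11 / 8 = 1.38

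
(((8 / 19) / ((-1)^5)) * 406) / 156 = -812 / 741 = -1.10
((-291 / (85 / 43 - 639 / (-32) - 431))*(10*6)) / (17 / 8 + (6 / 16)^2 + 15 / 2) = 307519488 / 70357375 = 4.37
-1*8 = -8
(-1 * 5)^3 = -125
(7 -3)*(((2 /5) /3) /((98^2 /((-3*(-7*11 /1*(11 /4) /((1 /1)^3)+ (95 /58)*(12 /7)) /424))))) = 169661 /2066588720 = 0.00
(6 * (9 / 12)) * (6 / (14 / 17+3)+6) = 2214 / 65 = 34.06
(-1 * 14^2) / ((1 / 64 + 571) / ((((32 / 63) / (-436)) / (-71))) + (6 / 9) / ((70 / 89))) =-10536960 / 1870865954893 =-0.00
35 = 35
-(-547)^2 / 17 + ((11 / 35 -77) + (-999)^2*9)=5333777412 / 595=8964331.78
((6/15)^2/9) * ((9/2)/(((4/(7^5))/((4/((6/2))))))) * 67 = 2252138/75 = 30028.51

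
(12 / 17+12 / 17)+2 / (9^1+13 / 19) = 2531 / 1564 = 1.62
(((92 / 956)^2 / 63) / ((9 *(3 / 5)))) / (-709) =-2645 / 68888440089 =-0.00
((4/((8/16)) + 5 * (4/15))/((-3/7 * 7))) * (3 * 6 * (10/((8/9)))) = -630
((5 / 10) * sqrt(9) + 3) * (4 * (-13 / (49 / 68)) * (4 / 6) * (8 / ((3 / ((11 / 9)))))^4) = -24429.41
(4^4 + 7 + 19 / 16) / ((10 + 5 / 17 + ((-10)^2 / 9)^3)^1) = 52385211 / 274041200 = 0.19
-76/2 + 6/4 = -73/2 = -36.50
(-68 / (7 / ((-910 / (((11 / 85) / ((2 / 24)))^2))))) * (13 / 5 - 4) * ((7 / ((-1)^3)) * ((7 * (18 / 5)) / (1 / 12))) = 1314424020 / 121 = 10863008.43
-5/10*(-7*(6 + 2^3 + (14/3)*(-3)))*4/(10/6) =0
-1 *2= -2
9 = 9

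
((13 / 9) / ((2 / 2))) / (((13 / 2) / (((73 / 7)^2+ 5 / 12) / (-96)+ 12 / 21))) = -31937 / 254016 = -0.13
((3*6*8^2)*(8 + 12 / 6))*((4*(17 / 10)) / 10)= 39168 / 5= 7833.60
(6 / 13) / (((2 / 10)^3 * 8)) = 375 / 52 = 7.21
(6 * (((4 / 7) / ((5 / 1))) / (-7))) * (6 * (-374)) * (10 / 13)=107712 / 637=169.09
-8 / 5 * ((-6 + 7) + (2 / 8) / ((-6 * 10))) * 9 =-717 / 50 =-14.34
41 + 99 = 140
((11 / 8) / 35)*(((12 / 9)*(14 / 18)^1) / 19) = 0.00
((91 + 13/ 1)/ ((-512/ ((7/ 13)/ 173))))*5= -35/ 11072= -0.00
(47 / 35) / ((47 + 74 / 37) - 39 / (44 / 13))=2068 / 57715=0.04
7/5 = 1.40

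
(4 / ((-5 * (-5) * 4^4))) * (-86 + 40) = -23 / 800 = -0.03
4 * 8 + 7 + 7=46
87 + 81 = 168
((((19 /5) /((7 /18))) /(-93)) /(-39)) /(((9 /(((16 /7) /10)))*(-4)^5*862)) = -19 /245115561600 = -0.00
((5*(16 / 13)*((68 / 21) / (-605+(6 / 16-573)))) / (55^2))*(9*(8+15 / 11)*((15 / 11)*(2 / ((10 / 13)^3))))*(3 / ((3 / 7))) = -0.02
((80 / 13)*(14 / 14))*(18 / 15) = 96 / 13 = 7.38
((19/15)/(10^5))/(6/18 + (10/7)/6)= 0.00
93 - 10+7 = 90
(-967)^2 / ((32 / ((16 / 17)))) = 935089 / 34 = 27502.62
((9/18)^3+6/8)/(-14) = -1/16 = -0.06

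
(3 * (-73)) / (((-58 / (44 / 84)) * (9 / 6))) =803 / 609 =1.32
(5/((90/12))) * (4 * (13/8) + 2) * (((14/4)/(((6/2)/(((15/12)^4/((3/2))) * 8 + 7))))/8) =114359/6912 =16.54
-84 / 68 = -21 / 17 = -1.24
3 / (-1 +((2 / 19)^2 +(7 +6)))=0.25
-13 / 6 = -2.17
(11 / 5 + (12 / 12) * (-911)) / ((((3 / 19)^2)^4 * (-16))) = 147030388.77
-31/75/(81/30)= -62/405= -0.15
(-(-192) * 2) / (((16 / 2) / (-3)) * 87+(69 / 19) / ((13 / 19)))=-4992 / 2947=-1.69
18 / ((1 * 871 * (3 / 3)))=18 / 871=0.02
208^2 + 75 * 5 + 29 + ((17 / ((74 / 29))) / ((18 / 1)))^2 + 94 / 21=542394989119 / 12419568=43672.61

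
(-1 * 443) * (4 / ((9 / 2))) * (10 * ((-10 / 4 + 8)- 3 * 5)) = 336680 / 9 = 37408.89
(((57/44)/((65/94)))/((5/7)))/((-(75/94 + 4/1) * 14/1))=-0.04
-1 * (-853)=853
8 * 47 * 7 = 2632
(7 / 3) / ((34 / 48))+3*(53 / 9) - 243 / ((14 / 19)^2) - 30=-4564229 / 9996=-456.61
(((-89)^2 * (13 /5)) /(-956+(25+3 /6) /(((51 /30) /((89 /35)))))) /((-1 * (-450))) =-720811 /14456250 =-0.05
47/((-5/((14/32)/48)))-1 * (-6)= 22711/3840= 5.91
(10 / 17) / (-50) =-1 / 85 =-0.01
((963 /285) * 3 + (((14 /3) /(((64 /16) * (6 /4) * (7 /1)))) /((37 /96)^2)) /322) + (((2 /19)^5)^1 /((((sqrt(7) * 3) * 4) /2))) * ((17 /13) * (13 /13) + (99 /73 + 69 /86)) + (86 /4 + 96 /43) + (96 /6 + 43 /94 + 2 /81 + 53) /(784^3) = 2263112 * sqrt(7) /2121885609753 + 15985333414801352054543 /471937410826899333120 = 33.87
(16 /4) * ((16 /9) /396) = 16 /891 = 0.02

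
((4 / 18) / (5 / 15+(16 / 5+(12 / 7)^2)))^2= 240100 / 203661441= 0.00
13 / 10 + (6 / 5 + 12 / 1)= 29 / 2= 14.50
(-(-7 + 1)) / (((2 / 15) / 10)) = 450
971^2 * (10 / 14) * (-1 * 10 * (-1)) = 47142050 / 7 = 6734578.57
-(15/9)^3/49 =-125/1323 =-0.09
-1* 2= -2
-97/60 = -1.62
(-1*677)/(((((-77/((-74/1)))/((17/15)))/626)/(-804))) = 142882301488/385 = 371122861.01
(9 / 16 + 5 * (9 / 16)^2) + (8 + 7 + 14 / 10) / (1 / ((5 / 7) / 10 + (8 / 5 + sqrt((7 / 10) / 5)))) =41 * sqrt(14) / 25 + 1324107 / 44800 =35.69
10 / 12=5 / 6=0.83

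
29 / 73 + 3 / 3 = 102 / 73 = 1.40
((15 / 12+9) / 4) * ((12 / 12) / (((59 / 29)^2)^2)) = 28998521 / 193877776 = 0.15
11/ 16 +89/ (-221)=1007/ 3536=0.28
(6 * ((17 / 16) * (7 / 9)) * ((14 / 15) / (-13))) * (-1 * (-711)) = -65807 / 260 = -253.10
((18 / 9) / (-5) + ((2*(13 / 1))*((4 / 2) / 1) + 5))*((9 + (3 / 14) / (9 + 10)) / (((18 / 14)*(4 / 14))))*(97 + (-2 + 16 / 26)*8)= 1768008823 / 14820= 119298.84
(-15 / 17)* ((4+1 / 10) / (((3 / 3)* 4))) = -0.90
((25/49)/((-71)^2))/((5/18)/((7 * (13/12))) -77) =-975/741415157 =-0.00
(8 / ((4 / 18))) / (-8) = -9 / 2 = -4.50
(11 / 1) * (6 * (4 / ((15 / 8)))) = 704 / 5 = 140.80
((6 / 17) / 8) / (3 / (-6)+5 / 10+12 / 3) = 3 / 272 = 0.01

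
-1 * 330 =-330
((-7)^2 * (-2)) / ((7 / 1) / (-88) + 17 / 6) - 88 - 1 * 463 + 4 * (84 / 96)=-847809 / 1454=-583.09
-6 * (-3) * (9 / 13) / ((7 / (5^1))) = 8.90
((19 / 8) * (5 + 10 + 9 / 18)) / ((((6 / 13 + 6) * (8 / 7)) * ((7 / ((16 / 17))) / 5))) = 3.35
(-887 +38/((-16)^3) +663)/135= -458771/276480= -1.66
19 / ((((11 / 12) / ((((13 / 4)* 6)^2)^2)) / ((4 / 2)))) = 131866137 / 22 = 5993915.32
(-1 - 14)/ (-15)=1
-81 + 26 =-55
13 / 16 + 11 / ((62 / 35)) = 3483 / 496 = 7.02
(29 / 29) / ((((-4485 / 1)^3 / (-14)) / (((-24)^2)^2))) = 0.00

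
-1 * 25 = -25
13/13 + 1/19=20/19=1.05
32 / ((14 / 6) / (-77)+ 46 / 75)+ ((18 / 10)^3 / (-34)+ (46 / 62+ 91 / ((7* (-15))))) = 10378276343 / 190115250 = 54.59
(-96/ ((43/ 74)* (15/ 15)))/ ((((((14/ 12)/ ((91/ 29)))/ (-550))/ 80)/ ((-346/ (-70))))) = 843580108800/ 8729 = 96641093.92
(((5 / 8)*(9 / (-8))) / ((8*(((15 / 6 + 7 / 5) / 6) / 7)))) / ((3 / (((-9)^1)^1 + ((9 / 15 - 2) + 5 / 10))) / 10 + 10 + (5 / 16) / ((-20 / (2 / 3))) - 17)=10395 / 77324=0.13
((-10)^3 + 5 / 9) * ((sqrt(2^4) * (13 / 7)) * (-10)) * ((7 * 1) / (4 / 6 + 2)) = 584675 / 3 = 194891.67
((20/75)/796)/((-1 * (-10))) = 1/29850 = 0.00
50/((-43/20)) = -1000/43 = -23.26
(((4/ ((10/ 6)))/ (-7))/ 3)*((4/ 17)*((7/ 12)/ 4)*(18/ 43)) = -0.00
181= 181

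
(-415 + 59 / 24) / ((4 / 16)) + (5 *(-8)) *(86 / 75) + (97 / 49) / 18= -3739511 / 2205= -1695.92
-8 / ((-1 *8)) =1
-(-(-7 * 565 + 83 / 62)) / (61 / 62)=-245127 / 61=-4018.48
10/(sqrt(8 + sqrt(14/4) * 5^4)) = 10 * sqrt(2)/sqrt(16 + 625 * sqrt(14)) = 0.29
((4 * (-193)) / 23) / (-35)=772 / 805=0.96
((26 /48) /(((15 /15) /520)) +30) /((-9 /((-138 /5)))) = 8602 /9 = 955.78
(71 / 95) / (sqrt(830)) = 71*sqrt(830) / 78850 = 0.03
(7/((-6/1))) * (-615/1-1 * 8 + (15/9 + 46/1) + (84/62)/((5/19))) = 927976/1395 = 665.22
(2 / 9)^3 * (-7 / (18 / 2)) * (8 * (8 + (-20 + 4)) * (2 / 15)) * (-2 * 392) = -5619712 / 98415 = -57.10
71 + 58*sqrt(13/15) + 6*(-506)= -2965 + 58*sqrt(195)/15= -2911.00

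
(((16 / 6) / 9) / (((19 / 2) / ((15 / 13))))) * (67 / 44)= 1340 / 24453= 0.05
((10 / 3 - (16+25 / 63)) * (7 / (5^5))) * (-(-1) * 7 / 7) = -823 / 28125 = -0.03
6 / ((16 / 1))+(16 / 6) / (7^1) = 127 / 168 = 0.76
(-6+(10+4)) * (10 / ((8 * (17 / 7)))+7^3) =46718 / 17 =2748.12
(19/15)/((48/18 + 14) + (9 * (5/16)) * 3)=304/6025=0.05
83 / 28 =2.96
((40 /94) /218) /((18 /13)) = 65 /46107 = 0.00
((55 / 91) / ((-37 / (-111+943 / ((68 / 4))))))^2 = 2695686400 / 3276303121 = 0.82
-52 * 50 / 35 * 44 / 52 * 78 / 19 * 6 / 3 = -68640 / 133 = -516.09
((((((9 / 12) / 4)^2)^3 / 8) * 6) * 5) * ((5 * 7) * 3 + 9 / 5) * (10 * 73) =213134085 / 16777216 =12.70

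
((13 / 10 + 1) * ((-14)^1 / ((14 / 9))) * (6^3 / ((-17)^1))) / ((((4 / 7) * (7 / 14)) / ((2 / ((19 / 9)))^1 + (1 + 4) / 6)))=2647323 / 1615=1639.21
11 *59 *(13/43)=8437/43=196.21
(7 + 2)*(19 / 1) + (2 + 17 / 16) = 2785 / 16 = 174.06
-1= -1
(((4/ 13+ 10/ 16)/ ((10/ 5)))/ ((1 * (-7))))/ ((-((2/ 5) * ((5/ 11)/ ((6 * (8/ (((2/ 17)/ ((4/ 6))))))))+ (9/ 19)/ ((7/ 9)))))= 344641/ 3154034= 0.11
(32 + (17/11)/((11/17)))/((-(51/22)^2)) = -5548/867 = -6.40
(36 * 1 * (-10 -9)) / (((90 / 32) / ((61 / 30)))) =-37088 / 75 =-494.51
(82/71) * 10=820/71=11.55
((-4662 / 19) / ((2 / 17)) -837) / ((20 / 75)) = -416475 / 38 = -10959.87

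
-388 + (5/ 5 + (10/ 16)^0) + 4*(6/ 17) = -6538/ 17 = -384.59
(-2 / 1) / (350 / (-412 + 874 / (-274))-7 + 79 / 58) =6598196 / 21381187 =0.31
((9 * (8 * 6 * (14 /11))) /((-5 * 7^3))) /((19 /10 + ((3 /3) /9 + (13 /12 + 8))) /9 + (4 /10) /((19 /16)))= -5318784 /26039629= -0.20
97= 97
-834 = -834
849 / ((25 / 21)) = 17829 / 25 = 713.16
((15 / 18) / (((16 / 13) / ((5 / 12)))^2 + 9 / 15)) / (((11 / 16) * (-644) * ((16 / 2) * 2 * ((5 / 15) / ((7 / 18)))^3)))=-1035125 / 51673837248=-0.00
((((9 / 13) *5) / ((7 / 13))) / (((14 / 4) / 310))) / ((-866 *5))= -0.13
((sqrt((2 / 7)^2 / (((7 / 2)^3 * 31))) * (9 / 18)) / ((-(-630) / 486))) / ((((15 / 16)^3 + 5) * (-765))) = -24576 * sqrt(434) / 754609389625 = -0.00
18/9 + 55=57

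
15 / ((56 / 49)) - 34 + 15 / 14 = -1109 / 56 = -19.80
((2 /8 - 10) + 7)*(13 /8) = -4.47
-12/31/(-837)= 4/8649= 0.00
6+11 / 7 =53 / 7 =7.57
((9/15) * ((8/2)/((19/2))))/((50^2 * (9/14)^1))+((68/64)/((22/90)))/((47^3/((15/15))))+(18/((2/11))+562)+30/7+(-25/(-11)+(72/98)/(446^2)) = 5294517024496371405049/7931163905407050000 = 667.56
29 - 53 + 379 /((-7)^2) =-16.27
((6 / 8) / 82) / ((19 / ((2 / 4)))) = 3 / 12464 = 0.00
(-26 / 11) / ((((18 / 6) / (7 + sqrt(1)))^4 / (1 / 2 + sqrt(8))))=-212992 * sqrt(2) / 891- 53248 / 891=-397.83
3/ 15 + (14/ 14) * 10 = 51/ 5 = 10.20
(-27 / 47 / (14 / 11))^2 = 0.20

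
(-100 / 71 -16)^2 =1527696 / 5041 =303.05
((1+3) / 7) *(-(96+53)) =-596 / 7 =-85.14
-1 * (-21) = 21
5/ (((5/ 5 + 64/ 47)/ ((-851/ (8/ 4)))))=-5405/ 6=-900.83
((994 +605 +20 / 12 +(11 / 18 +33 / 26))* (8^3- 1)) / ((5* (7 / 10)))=27374708 / 117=233971.86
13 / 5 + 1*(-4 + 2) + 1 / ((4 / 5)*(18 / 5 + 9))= 881 / 1260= 0.70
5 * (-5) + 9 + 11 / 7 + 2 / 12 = -599 / 42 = -14.26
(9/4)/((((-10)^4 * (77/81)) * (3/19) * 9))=513/3080000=0.00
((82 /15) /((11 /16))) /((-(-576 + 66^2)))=-0.00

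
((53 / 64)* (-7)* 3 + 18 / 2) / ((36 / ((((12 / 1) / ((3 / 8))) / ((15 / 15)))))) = -179 / 24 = -7.46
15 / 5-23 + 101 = 81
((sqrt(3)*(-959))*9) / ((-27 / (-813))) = -259889*sqrt(3) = -450140.95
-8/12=-2/3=-0.67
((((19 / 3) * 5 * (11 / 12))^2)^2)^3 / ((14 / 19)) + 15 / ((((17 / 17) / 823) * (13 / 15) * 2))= 485725653701264294.66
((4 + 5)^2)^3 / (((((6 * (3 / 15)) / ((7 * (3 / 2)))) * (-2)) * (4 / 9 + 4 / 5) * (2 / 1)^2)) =-467086.82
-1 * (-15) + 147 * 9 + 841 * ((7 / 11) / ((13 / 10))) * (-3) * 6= -868326 / 143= -6072.21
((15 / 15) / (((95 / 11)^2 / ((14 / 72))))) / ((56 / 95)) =121 / 27360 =0.00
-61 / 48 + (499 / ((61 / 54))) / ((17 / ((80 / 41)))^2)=6470115911 / 1422448752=4.55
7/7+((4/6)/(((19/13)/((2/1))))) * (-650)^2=21970057/57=385439.60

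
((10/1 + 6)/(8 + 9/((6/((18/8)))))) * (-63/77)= -1152/1001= -1.15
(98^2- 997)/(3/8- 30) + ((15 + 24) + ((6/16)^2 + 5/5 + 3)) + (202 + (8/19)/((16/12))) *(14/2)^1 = 112281477/96064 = 1168.82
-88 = -88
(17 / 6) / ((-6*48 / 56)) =-119 / 216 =-0.55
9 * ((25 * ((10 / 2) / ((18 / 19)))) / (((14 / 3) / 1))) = 7125 / 28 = 254.46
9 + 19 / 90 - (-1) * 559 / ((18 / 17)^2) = 822677 / 1620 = 507.83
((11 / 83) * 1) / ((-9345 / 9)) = -33 / 258545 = -0.00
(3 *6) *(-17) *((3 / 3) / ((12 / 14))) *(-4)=1428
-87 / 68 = -1.28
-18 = -18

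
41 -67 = -26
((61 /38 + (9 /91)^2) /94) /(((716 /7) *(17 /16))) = 508219 /3214683017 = 0.00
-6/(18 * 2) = -1/6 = -0.17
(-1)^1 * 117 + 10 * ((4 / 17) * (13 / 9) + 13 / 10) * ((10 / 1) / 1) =7189 / 153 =46.99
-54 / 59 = -0.92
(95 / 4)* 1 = 95 / 4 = 23.75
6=6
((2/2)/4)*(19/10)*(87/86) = 1653/3440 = 0.48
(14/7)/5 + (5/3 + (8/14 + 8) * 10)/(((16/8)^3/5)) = 46211/840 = 55.01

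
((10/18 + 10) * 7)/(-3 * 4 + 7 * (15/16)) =-10640/783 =-13.59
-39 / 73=-0.53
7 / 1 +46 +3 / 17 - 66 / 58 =25655 / 493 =52.04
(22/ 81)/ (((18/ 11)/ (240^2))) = 774400/ 81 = 9560.49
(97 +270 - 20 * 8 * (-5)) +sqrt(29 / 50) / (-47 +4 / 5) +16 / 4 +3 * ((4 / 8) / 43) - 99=92195 / 86 - sqrt(58) / 462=1072.02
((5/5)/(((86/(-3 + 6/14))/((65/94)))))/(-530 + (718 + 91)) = -65/877114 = -0.00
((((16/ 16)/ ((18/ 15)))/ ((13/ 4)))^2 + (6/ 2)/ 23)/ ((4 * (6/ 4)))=6863/ 209898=0.03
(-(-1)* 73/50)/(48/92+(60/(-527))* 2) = 884833/178200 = 4.97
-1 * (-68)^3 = 314432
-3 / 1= -3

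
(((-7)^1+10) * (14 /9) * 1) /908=7 /1362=0.01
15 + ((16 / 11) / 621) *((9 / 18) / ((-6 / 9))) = 34151 / 2277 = 15.00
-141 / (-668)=141 / 668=0.21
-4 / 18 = -2 / 9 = -0.22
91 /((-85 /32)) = -2912 /85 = -34.26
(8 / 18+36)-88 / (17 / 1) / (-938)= 2615540 / 71757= 36.45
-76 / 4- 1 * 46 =-65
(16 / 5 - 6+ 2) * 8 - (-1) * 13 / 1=33 / 5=6.60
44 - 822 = -778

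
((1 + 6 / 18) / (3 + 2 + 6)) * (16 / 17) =64 / 561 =0.11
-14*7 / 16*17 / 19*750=-312375 / 76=-4110.20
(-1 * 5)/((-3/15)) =25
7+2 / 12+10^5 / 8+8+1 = 75097 / 6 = 12516.17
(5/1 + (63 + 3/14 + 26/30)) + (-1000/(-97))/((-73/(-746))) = 259384067/1487010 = 174.43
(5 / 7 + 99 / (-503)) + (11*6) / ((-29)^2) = 1764688 / 2961161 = 0.60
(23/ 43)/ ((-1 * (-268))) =23/ 11524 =0.00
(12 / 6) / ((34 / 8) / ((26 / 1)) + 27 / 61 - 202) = -12688 / 1277643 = -0.01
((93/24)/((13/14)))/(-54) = -217/2808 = -0.08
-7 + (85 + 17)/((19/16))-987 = -17254/19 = -908.11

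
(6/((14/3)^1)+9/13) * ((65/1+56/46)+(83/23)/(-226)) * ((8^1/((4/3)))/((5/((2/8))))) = 9291105/236509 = 39.28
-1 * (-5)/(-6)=-5/6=-0.83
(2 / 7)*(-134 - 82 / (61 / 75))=-28648 / 427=-67.09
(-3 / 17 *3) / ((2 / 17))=-9 / 2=-4.50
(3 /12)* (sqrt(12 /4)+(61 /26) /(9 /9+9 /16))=122 /325+sqrt(3) /4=0.81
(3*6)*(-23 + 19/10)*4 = -7596/5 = -1519.20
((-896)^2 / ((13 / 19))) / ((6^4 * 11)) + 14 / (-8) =3732295 / 46332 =80.56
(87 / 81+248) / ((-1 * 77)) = -6725 / 2079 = -3.23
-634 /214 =-317 /107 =-2.96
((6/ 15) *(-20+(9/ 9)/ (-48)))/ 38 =-0.21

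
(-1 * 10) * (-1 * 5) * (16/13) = 800/13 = 61.54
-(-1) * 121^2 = 14641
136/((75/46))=6256/75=83.41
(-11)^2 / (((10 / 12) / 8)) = 5808 / 5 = 1161.60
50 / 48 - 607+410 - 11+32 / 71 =-351889 / 1704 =-206.51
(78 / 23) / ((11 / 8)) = 624 / 253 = 2.47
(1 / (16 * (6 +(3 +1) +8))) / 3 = 1 / 864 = 0.00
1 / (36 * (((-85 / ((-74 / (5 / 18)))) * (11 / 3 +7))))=111 / 13600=0.01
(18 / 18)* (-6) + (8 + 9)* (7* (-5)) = -601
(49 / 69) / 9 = 49 / 621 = 0.08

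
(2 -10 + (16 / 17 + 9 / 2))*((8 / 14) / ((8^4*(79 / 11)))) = -957 / 19253248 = -0.00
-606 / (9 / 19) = -3838 / 3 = -1279.33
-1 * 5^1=-5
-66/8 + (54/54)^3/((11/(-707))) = -3191/44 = -72.52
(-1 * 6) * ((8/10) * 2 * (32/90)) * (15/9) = -256/45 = -5.69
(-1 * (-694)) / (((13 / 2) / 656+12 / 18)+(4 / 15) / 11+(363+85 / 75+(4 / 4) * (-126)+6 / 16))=150237120 / 51783997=2.90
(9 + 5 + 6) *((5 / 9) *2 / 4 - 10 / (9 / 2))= -350 / 9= -38.89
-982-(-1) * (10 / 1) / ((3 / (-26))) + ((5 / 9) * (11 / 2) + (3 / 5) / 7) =-671281 / 630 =-1065.53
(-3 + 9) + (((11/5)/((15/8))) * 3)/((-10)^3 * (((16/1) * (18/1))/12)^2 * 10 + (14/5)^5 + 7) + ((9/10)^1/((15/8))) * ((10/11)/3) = 6083810216738/989969216555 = 6.15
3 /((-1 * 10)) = -3 /10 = -0.30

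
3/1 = 3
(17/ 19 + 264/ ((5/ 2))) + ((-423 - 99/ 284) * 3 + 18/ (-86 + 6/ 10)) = -13407071389/ 11520460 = -1163.76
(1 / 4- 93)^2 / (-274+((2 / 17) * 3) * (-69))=-2339897 / 81152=-28.83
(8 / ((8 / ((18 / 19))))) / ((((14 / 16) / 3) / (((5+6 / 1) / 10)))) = 2376 / 665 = 3.57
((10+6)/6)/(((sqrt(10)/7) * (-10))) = -14 * sqrt(10)/75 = -0.59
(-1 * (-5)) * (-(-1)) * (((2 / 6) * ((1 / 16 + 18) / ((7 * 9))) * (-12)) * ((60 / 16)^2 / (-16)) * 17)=614125 / 7168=85.68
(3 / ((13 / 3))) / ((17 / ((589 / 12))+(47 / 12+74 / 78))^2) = 649436112 / 25480140625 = 0.03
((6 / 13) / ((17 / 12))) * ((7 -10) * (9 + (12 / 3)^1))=-216 / 17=-12.71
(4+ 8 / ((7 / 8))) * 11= 1012 / 7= 144.57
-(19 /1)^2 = -361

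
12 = 12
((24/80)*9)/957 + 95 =303059/3190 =95.00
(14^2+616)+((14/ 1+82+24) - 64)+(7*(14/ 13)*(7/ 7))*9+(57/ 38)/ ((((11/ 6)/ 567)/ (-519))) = -34296115/ 143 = -239832.97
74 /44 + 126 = 2809 /22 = 127.68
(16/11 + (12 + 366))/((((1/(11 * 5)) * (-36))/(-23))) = 240005/18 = 13333.61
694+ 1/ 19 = 13187/ 19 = 694.05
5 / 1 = 5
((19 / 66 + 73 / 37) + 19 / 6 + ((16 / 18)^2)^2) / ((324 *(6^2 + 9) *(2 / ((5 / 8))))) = 16160321 / 124586776512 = 0.00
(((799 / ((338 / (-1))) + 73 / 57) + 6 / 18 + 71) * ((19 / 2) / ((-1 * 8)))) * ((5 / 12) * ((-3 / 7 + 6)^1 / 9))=-6767195 / 314496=-21.52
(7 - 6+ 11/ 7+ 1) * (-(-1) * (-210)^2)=157500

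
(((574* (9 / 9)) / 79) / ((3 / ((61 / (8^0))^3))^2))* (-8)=-236581559065712 / 711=-332744808812.53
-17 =-17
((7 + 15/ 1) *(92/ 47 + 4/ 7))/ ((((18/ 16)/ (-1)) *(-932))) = 36608/ 689913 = 0.05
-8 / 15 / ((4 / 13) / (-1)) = 26 / 15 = 1.73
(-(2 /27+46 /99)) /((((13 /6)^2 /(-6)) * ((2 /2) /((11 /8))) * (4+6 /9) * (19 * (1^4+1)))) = 120 /22477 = 0.01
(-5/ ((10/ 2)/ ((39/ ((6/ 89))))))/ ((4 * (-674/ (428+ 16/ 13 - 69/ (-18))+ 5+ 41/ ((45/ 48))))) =-586234545/ 191230952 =-3.07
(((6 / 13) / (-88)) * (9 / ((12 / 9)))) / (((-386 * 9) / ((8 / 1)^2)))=18 / 27599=0.00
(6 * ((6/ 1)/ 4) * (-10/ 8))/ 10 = -9/ 8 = -1.12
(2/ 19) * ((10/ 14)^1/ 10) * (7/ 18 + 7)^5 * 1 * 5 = 827.97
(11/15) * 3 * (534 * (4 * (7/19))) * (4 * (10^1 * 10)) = 13157760/19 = 692513.68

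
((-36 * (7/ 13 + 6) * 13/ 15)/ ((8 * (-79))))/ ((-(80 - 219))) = 0.00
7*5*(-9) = -315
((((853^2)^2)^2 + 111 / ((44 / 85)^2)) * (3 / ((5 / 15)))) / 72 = 542622255568734324462041671 / 15488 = 35035011335791214131071.91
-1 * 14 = -14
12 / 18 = 2 / 3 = 0.67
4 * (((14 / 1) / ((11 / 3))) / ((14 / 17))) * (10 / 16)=255 / 22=11.59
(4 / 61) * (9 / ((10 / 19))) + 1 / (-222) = 1.12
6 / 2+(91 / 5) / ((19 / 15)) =330 / 19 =17.37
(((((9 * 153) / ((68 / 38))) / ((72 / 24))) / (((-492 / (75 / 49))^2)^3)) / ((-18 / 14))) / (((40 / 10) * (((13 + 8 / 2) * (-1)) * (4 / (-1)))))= -13916015625 / 20928612075050013828186112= -0.00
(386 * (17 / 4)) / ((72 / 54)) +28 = 10067 / 8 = 1258.38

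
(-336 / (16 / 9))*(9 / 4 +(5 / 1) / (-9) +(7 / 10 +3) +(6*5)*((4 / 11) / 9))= -274701 / 220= -1248.64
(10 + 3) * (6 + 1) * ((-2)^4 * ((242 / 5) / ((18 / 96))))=5637632 / 15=375842.13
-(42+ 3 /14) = -591 /14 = -42.21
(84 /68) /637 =3 /1547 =0.00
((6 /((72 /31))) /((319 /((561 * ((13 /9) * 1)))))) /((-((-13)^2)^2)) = -527 /2293668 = -0.00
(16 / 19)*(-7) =-112 / 19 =-5.89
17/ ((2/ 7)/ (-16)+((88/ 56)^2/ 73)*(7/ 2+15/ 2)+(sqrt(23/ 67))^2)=32593624/ 1337347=24.37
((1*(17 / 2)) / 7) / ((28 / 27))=459 / 392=1.17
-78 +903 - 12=813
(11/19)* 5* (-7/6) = -385/114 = -3.38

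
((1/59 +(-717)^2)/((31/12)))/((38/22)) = 4003725264/34751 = 115211.80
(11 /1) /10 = 11 /10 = 1.10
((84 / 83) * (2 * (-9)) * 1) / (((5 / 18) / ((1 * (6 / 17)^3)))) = -5878656 / 2038895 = -2.88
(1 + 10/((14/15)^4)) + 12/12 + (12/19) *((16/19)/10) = 528075473/34670440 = 15.23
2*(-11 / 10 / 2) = -11 / 10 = -1.10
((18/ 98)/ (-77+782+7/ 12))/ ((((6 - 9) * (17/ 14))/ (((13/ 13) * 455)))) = -4680/ 143939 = -0.03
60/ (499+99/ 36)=80/ 669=0.12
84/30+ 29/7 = 243/35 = 6.94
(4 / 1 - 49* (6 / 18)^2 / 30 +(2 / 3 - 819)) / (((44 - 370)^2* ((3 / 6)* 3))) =-219919 / 43041780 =-0.01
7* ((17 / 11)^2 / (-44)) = -2023 / 5324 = -0.38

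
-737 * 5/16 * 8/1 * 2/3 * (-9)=11055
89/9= 9.89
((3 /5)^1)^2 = 9 /25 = 0.36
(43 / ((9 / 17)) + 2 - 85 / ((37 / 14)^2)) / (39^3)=875441 / 730869399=0.00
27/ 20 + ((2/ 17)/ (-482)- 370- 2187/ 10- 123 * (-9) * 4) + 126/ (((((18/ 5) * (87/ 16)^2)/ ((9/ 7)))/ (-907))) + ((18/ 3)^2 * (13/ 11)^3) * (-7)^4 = 13311946455332291/ 91721259740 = 145134.80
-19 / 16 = -1.19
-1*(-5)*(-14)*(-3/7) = 30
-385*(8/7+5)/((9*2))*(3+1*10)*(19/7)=-584155/126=-4636.15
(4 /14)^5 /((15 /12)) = 128 /84035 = 0.00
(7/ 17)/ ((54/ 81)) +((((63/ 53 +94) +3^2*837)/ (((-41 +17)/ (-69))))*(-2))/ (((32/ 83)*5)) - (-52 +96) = -6572784591/ 288320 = -22796.84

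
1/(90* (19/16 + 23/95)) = 152/19557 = 0.01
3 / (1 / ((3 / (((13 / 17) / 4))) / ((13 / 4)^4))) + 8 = 3127016 / 371293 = 8.42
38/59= 0.64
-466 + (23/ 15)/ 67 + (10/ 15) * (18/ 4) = -465292/ 1005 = -462.98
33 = 33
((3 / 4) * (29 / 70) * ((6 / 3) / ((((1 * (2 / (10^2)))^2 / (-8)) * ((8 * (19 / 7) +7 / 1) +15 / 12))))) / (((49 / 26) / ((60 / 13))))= -1015.79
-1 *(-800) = 800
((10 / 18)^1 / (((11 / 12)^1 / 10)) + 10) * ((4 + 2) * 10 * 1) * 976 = 10345600 / 11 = 940509.09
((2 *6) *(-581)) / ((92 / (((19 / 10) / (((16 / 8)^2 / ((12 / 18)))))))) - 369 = -180779 / 460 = -393.00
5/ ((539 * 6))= 5/ 3234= 0.00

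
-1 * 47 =-47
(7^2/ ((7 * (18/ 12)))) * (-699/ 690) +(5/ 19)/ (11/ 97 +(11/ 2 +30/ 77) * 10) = -4548423271/ 963021270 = -4.72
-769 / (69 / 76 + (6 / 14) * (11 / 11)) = -409108 / 711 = -575.40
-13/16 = -0.81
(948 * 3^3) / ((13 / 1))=1968.92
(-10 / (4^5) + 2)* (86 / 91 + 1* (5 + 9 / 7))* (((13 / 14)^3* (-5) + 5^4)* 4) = 81610390395 / 2283008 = 35746.87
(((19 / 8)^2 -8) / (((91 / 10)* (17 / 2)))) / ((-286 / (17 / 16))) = 755 / 6662656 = 0.00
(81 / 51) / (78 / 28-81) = -126 / 6205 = -0.02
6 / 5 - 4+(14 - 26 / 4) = 47 / 10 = 4.70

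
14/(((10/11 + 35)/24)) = 3696/395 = 9.36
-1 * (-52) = 52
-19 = -19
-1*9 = -9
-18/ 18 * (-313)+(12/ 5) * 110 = 577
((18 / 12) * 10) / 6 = 5 / 2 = 2.50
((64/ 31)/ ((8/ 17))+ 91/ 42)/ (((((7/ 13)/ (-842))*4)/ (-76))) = 126760153/ 651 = 194716.06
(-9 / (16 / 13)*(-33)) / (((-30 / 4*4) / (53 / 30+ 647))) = -5218.52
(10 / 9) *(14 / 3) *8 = 1120 / 27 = 41.48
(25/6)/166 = 25/996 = 0.03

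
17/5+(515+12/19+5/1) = 49783/95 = 524.03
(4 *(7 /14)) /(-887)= -2 /887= -0.00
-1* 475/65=-7.31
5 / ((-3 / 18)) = -30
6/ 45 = 2/ 15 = 0.13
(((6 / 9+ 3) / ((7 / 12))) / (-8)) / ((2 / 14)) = -11 / 2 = -5.50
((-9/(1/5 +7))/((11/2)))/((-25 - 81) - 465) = 0.00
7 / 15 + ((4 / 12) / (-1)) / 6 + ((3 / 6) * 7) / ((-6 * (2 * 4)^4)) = 302999 / 737280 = 0.41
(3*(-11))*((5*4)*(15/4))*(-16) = 39600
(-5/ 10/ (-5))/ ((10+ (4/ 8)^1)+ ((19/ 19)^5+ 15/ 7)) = 7/ 955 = 0.01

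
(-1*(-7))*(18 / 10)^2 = 567 / 25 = 22.68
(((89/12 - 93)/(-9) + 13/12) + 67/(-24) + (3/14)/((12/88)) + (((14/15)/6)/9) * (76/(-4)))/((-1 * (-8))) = 205117/181440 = 1.13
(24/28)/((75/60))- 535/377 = -9677/13195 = -0.73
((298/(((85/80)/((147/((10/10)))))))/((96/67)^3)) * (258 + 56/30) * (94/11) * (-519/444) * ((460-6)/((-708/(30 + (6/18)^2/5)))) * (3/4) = 10671949535835851872469/20315689574400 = 525305798.59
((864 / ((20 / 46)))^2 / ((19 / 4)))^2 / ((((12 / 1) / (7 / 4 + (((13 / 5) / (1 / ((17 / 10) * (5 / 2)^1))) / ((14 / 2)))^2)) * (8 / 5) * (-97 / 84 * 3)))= -33763723371662598144 / 765996875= -44078147670.85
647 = 647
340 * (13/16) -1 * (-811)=4349/4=1087.25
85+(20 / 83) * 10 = 7255 / 83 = 87.41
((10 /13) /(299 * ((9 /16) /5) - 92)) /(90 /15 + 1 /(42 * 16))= -76800 /34970143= -0.00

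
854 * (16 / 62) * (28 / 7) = 27328 / 31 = 881.55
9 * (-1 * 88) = -792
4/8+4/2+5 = 15/2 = 7.50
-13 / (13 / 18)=-18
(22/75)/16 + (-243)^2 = 35429411/600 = 59049.02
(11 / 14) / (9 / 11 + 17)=121 / 2744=0.04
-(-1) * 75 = 75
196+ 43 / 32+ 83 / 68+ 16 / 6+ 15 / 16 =329939 / 1632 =202.17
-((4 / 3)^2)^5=-1048576 / 59049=-17.76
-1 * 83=-83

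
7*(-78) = -546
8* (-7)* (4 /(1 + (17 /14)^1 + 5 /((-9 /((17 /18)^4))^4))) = -1249327149206815661094862848 /12351556976349349071883043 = -101.15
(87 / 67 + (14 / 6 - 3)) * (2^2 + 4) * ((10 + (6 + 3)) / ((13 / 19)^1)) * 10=3667760 / 2613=1403.66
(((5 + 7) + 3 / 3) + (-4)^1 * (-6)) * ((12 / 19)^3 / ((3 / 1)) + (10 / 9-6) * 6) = -22268968 / 20577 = -1082.23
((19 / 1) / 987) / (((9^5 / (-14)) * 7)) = -38 / 58281363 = -0.00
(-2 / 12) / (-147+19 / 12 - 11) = 2 / 1877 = 0.00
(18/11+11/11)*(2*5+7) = 493/11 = 44.82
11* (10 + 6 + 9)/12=275/12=22.92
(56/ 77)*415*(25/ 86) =41500/ 473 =87.74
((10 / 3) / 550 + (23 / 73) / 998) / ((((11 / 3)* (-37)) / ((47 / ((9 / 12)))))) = -7205006 / 2446255185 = -0.00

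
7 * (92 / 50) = 322 / 25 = 12.88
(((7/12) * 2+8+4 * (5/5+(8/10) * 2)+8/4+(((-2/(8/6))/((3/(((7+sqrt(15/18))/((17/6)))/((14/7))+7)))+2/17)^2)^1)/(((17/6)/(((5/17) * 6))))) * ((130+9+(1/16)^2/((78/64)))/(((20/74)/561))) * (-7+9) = 158860647 * sqrt(30)/3757+69000433628313/5109520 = 13735887.29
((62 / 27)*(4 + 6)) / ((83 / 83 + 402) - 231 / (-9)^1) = 310 / 5787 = 0.05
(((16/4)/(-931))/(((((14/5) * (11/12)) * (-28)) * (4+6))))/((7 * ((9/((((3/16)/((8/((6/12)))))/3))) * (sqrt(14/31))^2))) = 31/37768152576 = 0.00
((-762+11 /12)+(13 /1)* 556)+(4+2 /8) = 38827 /6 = 6471.17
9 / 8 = 1.12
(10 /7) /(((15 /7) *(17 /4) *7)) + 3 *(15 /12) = 5387 /1428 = 3.77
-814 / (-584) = 1.39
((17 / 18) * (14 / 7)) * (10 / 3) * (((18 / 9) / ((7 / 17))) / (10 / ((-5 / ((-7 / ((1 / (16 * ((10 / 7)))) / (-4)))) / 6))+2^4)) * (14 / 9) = -1445 / 232794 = -0.01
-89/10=-8.90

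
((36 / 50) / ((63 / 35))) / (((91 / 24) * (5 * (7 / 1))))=48 / 15925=0.00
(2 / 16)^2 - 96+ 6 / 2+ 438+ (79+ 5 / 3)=81731 / 192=425.68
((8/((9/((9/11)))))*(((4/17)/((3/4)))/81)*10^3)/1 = 128000/45441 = 2.82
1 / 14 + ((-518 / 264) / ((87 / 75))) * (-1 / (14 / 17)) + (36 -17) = 21.13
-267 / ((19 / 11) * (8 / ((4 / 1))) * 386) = -2937 / 14668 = -0.20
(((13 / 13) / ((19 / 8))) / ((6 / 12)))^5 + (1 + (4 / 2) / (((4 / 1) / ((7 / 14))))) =16574799 / 9904396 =1.67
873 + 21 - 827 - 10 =57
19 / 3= 6.33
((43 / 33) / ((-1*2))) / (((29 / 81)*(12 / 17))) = -6579 / 2552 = -2.58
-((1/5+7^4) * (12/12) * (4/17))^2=-2306304576/7225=-319211.71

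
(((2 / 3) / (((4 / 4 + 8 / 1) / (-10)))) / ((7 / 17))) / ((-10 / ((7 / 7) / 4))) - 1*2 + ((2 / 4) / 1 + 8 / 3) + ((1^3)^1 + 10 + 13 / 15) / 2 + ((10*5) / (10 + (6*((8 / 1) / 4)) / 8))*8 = 911296 / 21735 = 41.93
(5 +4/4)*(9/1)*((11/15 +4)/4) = 639/10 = 63.90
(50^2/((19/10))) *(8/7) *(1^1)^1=200000/133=1503.76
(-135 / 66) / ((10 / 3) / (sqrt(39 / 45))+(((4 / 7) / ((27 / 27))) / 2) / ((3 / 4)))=12285 / 199837 - 33075 * sqrt(195) / 799348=-0.52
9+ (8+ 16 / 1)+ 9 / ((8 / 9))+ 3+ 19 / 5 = 1997 / 40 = 49.92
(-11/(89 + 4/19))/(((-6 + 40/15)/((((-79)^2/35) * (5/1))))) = 1304369/39550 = 32.98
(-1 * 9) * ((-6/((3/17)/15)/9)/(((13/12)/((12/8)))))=706.15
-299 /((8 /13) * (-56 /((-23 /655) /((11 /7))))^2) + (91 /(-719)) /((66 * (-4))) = 0.00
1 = 1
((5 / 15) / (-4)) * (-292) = 73 / 3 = 24.33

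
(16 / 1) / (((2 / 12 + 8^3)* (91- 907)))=-2 / 52241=-0.00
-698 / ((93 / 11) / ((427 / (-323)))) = 3278506 / 30039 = 109.14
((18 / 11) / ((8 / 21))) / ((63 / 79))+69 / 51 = 5041 / 748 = 6.74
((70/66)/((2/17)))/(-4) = -595/264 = -2.25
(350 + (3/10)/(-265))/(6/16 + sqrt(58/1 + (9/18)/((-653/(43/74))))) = -268911060204/118544430875 + 14839952*sqrt(135429870749)/118544430875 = 43.80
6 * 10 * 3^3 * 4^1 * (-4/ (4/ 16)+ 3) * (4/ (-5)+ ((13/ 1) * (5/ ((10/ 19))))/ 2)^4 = -2325108338477613/ 2000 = -1162554169238.81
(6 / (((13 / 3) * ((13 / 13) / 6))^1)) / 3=36 / 13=2.77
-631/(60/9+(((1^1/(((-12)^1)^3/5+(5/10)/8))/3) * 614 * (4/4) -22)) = 52328199/1320698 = 39.62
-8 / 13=-0.62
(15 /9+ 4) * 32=544 /3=181.33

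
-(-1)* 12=12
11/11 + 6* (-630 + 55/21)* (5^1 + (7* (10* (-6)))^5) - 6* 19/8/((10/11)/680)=49195913759970520.57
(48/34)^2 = 576/289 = 1.99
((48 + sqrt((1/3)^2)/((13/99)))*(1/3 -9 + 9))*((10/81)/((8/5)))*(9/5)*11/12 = 2.14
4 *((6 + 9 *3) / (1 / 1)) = 132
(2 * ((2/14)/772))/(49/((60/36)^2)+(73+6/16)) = 100/24592253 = 0.00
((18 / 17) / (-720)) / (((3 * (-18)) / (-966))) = -161 / 6120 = -0.03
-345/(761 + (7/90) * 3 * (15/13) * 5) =-2990/6607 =-0.45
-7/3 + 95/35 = 8/21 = 0.38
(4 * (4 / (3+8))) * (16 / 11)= 256 / 121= 2.12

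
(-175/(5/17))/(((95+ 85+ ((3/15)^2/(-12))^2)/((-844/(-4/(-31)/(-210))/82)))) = -36778407750000/664200041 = -55372.49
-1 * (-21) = 21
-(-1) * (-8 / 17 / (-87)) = 0.01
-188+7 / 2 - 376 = -1121 / 2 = -560.50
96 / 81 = 32 / 27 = 1.19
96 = 96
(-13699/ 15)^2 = 187662601/ 225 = 834056.00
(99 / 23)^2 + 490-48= 243619 / 529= 460.53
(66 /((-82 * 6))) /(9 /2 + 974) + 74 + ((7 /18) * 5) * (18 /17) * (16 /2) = 123404319 /1364029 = 90.47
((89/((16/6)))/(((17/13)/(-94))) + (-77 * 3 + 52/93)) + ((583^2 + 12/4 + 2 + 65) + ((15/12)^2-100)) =8530596593/25296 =337231.05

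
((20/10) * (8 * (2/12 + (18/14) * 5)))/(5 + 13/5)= 5540/399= 13.88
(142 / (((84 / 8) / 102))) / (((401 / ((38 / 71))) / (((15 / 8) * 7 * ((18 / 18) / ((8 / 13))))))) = 62985 / 1604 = 39.27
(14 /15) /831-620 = -7728286 /12465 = -620.00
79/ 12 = 6.58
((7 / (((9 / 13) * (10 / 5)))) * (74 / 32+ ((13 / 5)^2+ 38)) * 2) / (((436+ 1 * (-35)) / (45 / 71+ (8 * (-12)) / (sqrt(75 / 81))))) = 1713439 / 2277680- 3426878 * sqrt(3) / 50125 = -117.66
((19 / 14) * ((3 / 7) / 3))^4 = 130321 / 92236816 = 0.00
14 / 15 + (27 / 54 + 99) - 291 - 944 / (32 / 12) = -16337 / 30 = -544.57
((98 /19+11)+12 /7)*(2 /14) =2377 /931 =2.55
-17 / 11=-1.55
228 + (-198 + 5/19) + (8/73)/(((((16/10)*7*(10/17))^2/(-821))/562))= -1233870791/1087408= -1134.69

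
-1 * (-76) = 76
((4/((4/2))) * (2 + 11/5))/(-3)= -14/5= -2.80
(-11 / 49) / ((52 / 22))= -121 / 1274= -0.09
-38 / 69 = -0.55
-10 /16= -5 /8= -0.62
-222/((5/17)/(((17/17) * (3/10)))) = -5661/25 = -226.44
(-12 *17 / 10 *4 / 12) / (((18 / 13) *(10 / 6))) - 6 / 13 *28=-15473 / 975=-15.87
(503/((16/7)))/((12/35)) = 123235/192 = 641.85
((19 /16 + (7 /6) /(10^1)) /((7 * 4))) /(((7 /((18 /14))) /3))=2817 /109760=0.03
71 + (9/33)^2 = 8600/121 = 71.07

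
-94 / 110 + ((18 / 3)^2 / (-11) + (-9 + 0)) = -722 / 55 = -13.13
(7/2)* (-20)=-70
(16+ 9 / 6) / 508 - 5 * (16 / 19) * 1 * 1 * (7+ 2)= -730855 / 19304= -37.86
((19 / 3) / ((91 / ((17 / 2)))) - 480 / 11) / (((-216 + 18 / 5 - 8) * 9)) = 1292635 / 59567508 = 0.02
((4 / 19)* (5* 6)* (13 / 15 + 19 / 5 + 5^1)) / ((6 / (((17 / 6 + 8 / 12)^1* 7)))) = 14210 / 57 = 249.30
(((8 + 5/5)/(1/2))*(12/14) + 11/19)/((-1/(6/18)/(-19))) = 2129/21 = 101.38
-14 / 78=-7 / 39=-0.18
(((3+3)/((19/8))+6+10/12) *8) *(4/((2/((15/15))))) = 8536/57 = 149.75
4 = 4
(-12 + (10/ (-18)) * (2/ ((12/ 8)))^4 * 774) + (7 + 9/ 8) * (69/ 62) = -54718507/ 40176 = -1361.97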